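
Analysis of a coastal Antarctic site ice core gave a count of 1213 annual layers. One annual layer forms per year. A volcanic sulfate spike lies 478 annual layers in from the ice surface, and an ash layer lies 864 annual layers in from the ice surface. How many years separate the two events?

386 yr

Separation: 864 − 478 = 386 annual layers.
One annual layer per year makes the interval 386 years.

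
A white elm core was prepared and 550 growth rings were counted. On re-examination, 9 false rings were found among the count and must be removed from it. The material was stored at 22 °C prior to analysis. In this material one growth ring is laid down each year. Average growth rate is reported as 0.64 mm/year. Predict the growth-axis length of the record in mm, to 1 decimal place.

346.2 mm

After corrections the count is 550 − 9 = 541 growth rings.
Length ≈ 0.64 × 541 = 346.2 mm.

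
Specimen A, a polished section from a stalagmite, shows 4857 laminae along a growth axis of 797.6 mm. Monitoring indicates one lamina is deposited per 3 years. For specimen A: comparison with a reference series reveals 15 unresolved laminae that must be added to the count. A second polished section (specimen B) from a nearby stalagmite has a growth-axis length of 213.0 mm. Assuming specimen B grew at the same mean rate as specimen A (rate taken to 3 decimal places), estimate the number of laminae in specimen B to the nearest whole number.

1291 laminae

Specimen A: after corrections the count is 4857 + 15 = 4872 laminae.
Specimen A: 4872 laminae at 3 years each span 4872 × 3 = 14616 years.
A: 797.6 mm over 14616 years gives 797.6 / 14616 ≈ 0.055 mm/year.
Specimen B: 213.0 mm / 0.055 mm per year = 3872.73 years; at 3 years per lamina that is 3872.73 / 3 ≈ 1291 laminae.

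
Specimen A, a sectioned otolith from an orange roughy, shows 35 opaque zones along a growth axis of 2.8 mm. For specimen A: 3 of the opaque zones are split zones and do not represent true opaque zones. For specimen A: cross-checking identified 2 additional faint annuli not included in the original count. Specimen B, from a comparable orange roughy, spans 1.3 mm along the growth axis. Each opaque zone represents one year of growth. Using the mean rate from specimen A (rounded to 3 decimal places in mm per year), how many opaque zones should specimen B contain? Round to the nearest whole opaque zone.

Specimen A: correcting the raw count gives 35 − 3 + 2 = 34 true opaque zones.
A: Mean rate = 2.8 mm / 34 years ≈ 0.082 mm/yr.
Specimen B: 1.3 mm / 0.082 mm per year = 15.85 years ≈ 16 opaque zones.

16 opaque zones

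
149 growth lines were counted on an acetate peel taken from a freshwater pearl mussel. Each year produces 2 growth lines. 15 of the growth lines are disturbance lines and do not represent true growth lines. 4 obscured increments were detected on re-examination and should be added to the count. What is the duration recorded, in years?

Adjusted count: 149 − 15 + 4 = 138 growth lines.
Dividing by 2 growth lines per year: 138 / 2 = 69 years.

69 yr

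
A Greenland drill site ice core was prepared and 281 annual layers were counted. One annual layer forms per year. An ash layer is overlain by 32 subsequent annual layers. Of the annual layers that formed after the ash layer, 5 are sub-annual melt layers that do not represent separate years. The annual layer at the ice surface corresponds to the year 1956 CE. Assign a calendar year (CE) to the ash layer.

1929 CE

32 annual layers formed after the ash layer.
Excluding 5 false annual layers: 32 − 5 = 27.
Counting back 27 years from 1956 CE places the ash layer in 1956 − 27 = 1929 CE.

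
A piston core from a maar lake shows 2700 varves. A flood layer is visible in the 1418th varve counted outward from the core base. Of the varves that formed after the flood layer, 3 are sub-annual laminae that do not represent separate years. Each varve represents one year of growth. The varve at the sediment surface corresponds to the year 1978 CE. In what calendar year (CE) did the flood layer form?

699 CE

2700 − 1418 = 1282 varves lie beyond the flood layer toward the sediment surface.
1282 − 3 false = 1279 true varves after the flood layer.
Counting back 1279 years from 1978 CE places the flood layer in 1978 − 1279 = 699 CE.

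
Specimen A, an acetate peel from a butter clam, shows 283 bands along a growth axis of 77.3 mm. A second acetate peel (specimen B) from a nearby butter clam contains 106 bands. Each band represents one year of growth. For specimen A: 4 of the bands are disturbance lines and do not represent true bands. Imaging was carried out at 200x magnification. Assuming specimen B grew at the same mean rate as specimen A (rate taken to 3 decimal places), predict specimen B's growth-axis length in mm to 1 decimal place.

Specimen A: after corrections the count is 283 − 4 = 279 bands.
A: 77.3 mm over 279 years gives 77.3 / 279 ≈ 0.277 mm/yr.
Length of B = 0.277 × 106 = 29.4 mm.

29.4 mm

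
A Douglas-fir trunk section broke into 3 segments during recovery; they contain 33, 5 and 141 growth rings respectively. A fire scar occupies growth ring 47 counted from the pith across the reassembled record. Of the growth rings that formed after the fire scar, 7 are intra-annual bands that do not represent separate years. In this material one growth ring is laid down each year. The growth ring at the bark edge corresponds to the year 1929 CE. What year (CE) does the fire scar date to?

1804 CE

Total growth rings = 33 + 5 + 141 = 179.
179 − 47 = 132 growth rings lie beyond the fire scar toward the bark edge.
Excluding 7 false growth rings: 132 − 7 = 125.
Counting back 125 years from 1929 CE places the fire scar in 1929 − 125 = 1804 CE.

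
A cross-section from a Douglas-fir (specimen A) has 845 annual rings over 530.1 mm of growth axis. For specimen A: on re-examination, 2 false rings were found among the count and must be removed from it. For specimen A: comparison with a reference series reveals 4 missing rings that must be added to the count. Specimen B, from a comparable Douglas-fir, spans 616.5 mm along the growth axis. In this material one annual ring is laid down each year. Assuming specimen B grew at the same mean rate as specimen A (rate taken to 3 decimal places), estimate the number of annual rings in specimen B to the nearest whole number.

985 annual rings

Specimen A: adjusted count: 845 − 2 + 4 = 847 annual rings.
A: 530.1 mm over 847 years gives 530.1 / 847 ≈ 0.626 mm/yr.
B spans 616.5 / 0.626 = 984.82 years ≈ 985 annual rings.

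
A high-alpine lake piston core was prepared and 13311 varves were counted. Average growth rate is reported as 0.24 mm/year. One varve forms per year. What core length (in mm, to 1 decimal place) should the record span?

3194.6 mm

13311 years of growth are recorded.
13311 years at 0.24 mm/year gives 0.24 × 13311 = 3194.6 mm.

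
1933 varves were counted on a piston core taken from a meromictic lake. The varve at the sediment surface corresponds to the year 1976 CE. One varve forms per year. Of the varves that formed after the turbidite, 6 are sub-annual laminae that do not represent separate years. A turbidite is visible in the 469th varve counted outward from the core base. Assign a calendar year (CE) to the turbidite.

1933 − 469 = 1464 varves lie beyond the turbidite toward the sediment surface.
1464 − 6 false = 1458 true varves after the turbidite.
Counting back 1458 years from 1976 CE places the turbidite in 1976 − 1458 = 518 CE.

518 CE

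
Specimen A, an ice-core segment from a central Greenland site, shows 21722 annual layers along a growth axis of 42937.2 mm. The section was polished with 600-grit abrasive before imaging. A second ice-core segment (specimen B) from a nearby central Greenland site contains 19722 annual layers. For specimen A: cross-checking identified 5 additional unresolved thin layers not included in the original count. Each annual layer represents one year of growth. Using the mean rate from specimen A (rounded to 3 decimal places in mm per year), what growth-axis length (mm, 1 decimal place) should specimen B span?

38970.7 mm

Specimen A: true annual layer count = 21722 + 5 = 21727.
A: Mean rate = 42937.2 mm / 21727 years ≈ 1.976 mm/year.
Length of B = 1.976 × 19722 = 38970.7 mm.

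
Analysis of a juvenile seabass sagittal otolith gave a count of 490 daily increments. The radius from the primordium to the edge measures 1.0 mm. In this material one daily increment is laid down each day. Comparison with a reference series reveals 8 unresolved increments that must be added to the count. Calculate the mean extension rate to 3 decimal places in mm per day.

0.002 mm per day

True daily increment count = 490 + 8 = 498.
Mean rate = 1.0 mm / 498 days ≈ 0.002 mm per day.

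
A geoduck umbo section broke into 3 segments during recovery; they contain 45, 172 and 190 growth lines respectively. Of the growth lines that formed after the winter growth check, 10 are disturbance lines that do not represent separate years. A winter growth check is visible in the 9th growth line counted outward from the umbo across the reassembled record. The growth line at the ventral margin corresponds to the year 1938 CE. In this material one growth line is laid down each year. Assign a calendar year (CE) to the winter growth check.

Total growth lines = 45 + 172 + 190 = 407.
407 − 9 = 398 growth lines lie beyond the winter growth check toward the ventral margin.
398 − 10 false = 388 true growth lines after the winter growth check.
1938 − 388 = 1550 CE.

1550 CE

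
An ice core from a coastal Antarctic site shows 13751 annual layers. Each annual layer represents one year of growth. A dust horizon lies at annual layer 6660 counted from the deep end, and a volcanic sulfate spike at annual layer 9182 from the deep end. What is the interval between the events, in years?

9182 − 6660 = 2522 annual layers lie between the two events.
At one annual layer per year, 2522 years elapsed between them.

2522 yr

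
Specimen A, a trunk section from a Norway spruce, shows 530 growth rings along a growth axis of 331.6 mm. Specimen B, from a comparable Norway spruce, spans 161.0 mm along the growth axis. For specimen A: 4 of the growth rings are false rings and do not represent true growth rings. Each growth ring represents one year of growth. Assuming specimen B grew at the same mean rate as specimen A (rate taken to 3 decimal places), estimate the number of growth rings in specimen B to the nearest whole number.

Specimen A: after corrections the count is 530 − 4 = 526 growth rings.
A: Mean rate = 331.6 mm / 526 years ≈ 0.630 mm/year.
B spans 161.0 / 0.630 = 255.56 years ≈ 256 growth rings.

256 growth rings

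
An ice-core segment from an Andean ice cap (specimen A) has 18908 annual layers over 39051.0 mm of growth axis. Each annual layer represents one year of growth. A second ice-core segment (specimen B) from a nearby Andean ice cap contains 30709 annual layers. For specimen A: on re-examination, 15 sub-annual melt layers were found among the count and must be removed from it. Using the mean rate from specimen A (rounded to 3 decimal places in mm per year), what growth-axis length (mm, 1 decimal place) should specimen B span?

63475.5 mm

Specimen A: after corrections the count is 18908 − 15 = 18893 annual layers.
A: Extension rate ≈ 39051.0 / 18893 = 2.067 mm/yr.
Length of B = 2.067 × 30709 = 63475.5 mm.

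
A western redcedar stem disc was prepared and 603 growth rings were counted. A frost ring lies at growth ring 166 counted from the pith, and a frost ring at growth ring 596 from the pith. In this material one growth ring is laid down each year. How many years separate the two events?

430 years

596 − 166 = 430 growth rings lie between the two events.
One growth ring per year makes the interval 430 years.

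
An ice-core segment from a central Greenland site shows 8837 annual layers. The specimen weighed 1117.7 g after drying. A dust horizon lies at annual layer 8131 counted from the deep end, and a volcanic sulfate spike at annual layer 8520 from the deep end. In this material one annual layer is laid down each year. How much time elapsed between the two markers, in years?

389 years

The two markers are separated by 8520 − 8131 = 389 annual layers.
At one annual layer per year, 389 years elapsed between them.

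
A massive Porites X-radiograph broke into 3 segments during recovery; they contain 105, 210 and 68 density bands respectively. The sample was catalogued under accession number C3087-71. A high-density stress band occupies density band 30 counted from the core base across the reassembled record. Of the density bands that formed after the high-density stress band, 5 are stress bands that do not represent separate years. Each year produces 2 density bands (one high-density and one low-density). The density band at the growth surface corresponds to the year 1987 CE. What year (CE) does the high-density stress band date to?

Total density bands = 105 + 210 + 68 = 383.
383 − 30 = 353 density bands lie beyond the high-density stress band toward the growth surface.
Excluding 5 false density bands: 353 − 5 = 348.
With 2 density bands per year, 348 / 2 = 174 years.
Counting back 174 years from 1987 CE places the high-density stress band in 1987 − 174 = 1813 CE.

1813 CE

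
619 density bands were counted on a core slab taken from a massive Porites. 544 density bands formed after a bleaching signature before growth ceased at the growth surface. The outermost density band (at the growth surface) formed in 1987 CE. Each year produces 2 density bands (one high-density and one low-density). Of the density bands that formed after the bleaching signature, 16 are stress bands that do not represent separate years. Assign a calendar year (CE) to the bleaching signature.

544 density bands formed after the bleaching signature.
Removing the 16 false density bands leaves 544 − 16 = 528 true density bands beyond the bleaching signature.
Dividing by 2 density bands per year: 528 / 2 = 264 years.
1987 − 264 = 1723 CE.

1723 CE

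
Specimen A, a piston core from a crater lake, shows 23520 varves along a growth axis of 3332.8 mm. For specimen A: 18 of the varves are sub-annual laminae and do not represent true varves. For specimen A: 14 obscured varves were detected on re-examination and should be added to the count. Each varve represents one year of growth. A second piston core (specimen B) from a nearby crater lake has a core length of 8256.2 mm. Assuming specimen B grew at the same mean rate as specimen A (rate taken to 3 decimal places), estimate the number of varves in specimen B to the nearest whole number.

Specimen A: true varve count = 23520 − 18 + 14 = 23516.
A: Extension rate ≈ 3332.8 / 23516 = 0.142 mm per year.
For B, 8256.2 / 0.142 = 58142.25 years ≈ 58142 varves.

58142 varves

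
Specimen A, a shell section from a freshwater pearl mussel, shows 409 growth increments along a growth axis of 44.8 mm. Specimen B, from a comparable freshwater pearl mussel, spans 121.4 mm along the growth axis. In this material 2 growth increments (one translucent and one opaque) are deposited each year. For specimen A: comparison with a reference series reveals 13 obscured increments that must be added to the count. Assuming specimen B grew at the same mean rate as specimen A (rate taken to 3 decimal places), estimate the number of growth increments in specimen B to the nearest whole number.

Specimen A: adjusted count: 409 + 13 = 422 growth increments.
Specimen A: with 2 growth increments per year, 422 / 2 = 211 years.
A: Extension rate ≈ 44.8 / 211 = 0.212 mm/year.
Specimen B: 121.4 mm / 0.212 mm per year = 572.64 years; at 2 growth increments per year that is 572.64 × 2 ≈ 1145 growth increments.

1145 growth increments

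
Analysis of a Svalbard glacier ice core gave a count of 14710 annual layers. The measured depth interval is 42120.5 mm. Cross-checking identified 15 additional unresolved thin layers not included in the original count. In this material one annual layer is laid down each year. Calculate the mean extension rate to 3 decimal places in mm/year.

True annual layer count = 14710 + 15 = 14725.
42120.5 mm over 14725 years gives 42120.5 / 14725 ≈ 2.860 mm/year.

2.860 mm/year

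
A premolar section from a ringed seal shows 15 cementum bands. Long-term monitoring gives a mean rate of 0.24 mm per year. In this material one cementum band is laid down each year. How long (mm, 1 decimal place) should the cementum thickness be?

15 years of growth are recorded.
15 years at 0.24 mm/year gives 0.24 × 15 = 3.6 mm.

3.6 mm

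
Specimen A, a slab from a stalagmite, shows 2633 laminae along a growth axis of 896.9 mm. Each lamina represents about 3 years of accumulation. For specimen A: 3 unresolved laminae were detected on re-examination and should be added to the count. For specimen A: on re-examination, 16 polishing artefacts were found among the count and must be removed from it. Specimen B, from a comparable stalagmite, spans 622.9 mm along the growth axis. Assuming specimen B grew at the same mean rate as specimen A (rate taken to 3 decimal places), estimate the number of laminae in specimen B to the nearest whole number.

1821 laminae

Specimen A: after corrections the count is 2633 − 16 + 3 = 2620 laminae.
Specimen A: 2620 laminae at 3 years each span 2620 × 3 = 7860 years.
A: Extension rate ≈ 896.9 / 7860 = 0.114 mm per year.
For B, 622.9 / 0.114 = 5464.04 years; at 3 years per lamina that is 5464.04 / 3 ≈ 1821 laminae.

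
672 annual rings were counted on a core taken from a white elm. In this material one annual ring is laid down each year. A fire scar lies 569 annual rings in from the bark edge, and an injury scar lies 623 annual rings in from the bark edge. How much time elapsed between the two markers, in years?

623 − 569 = 54 annual rings lie between the two events.
One annual ring per year makes the interval 54 years.

54 years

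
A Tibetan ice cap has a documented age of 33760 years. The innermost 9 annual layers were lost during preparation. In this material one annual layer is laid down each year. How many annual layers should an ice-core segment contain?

Expected annual layers over 33760 years: 33760.
Less the 9 uncaptured annual layers: 33760 − 9 = 33751.

33751 annual layers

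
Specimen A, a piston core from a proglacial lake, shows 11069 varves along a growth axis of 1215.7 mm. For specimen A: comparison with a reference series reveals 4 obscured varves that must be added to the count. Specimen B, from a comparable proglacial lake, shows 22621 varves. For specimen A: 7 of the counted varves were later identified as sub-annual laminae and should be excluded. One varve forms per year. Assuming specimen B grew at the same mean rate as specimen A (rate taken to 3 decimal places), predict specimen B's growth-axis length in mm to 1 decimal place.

2488.3 mm

Specimen A: true varve count = 11069 − 7 + 4 = 11066.
A: Mean rate = 1215.7 mm / 11066 years ≈ 0.110 mm/year.
For B, 0.110 mm/year × 22621 years = 2488.3 mm.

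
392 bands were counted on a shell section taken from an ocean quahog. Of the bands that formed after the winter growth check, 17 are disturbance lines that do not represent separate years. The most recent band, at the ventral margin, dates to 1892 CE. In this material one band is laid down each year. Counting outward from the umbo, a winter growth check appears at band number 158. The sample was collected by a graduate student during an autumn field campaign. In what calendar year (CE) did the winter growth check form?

1675 CE

The winter growth check sits at band 158 from the umbo, so 392 − 158 = 234 bands formed after it.
234 − 17 false = 217 true bands after the winter growth check.
Counting back 217 years from 1892 CE places the winter growth check in 1892 − 217 = 1675 CE.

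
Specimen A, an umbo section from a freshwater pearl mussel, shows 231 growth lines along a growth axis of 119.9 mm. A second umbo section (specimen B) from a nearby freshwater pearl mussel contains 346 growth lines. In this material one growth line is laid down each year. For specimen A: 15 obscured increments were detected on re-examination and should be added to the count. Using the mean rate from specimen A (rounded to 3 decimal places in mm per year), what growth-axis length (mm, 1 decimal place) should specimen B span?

Specimen A: adjusted count: 231 + 15 = 246 growth lines.
A: Mean rate = 119.9 mm / 246 years ≈ 0.487 mm/yr.
B's length ≈ 0.487 × 346 = 168.5 mm.

168.5 mm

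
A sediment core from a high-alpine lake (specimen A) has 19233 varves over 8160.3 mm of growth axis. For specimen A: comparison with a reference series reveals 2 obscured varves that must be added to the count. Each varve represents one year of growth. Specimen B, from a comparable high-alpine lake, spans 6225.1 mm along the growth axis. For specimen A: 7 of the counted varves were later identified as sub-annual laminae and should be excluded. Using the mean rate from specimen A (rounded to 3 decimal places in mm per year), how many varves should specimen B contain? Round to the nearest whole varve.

Specimen A: correcting the raw count gives 19233 − 7 + 2 = 19228 true varves.
A: Mean rate = 8160.3 mm / 19228 years ≈ 0.424 mm/year.
For B, 6225.1 / 0.424 = 14681.84 years ≈ 14682 varves.

14682 varves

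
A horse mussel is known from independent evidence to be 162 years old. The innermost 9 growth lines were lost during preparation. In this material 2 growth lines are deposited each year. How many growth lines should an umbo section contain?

315 growth lines

With 2 growth lines per year, 162 years would produce 162 × 2 = 324 growth lines.
Subtracting the 9 growth lines not captured gives 324 − 9 = 315 growth lines in the record.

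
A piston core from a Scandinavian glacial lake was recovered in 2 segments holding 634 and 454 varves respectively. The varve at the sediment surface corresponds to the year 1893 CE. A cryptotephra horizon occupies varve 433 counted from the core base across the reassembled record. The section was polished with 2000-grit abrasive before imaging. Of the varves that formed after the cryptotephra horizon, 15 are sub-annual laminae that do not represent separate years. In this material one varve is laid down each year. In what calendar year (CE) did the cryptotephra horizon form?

1253 CE

Total varves = 634 + 454 = 1088.
Between varve 433 and the sediment surface there are 1088 − 433 = 655 varves.
Removing the 15 false varves leaves 655 − 15 = 640 true varves beyond the cryptotephra horizon.
Counting back 640 years from 1893 CE places the cryptotephra horizon in 1893 − 640 = 1253 CE.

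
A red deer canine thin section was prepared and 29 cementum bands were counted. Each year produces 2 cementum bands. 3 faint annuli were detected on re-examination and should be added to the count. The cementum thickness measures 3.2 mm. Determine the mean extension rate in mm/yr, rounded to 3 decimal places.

0.200 mm/yr

True cementum band count = 29 + 3 = 32.
Dividing by 2 cementum bands per year: 32 / 2 = 16 years.
Mean rate = 3.2 mm / 16 years ≈ 0.200 mm/yr.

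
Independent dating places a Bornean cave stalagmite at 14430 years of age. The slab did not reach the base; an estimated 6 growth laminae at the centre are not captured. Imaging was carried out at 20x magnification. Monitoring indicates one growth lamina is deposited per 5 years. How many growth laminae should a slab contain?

2880 growth laminae

At 5 years per growth lamina, 14430 / 5 = 2886 growth laminae are expected.
2886 − 6 missed = 2880 growth laminae expected in the prepared section.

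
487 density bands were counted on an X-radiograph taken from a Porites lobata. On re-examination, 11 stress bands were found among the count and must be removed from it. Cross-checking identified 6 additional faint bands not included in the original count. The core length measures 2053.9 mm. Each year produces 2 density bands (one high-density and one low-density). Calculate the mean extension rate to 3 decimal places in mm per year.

After corrections the count is 487 − 11 + 6 = 482 density bands.
482 density bands at 2 per year is 482 / 2 = 241 years.
2053.9 mm over 241 years gives 2053.9 / 241 ≈ 8.522 mm per year.

8.522 mm per year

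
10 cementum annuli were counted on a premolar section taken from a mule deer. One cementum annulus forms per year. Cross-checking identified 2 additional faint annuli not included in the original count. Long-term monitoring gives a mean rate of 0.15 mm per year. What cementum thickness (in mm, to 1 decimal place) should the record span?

Correcting the raw count gives 10 + 2 = 12 true cementum annuli.
12 years at 0.15 mm/year gives 0.15 × 12 = 1.8 mm.

1.8 mm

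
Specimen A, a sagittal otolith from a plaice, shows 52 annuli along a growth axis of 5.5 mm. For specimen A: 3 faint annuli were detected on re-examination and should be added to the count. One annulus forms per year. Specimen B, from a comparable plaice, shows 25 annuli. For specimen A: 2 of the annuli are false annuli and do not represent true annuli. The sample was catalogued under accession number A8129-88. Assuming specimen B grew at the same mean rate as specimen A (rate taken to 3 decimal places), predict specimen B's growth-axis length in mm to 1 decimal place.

2.6 mm

Specimen A: after corrections the count is 52 − 2 + 3 = 53 annuli.
A: Mean rate = 5.5 mm / 53 years ≈ 0.104 mm per year.
B's length ≈ 0.104 × 25 = 2.6 mm.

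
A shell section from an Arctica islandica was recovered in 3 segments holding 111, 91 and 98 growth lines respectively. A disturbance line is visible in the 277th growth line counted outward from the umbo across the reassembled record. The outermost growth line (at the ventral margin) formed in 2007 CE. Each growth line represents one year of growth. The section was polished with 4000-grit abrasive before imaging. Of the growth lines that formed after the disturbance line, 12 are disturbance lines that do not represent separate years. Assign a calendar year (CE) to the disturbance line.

1996 CE

Total growth lines = 111 + 91 + 98 = 300.
The disturbance line sits at growth line 277 from the umbo, so 300 − 277 = 23 growth lines formed after it.
Removing the 12 false growth lines leaves 23 − 12 = 11 true growth lines beyond the disturbance line.
2007 − 11 = 1996 CE.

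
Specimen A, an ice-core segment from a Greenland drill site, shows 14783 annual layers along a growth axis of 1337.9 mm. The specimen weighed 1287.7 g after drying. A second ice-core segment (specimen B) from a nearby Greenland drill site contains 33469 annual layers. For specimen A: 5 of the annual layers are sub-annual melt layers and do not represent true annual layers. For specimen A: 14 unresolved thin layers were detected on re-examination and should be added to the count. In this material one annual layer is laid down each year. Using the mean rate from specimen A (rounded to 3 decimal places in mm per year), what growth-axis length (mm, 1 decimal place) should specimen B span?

Specimen A: correcting the raw count gives 14783 − 5 + 14 = 14792 true annual layers.
A: Extension rate ≈ 1337.9 / 14792 = 0.090 mm/yr.
For B, 0.090 mm/year × 33469 years = 3012.2 mm.

3012.2 mm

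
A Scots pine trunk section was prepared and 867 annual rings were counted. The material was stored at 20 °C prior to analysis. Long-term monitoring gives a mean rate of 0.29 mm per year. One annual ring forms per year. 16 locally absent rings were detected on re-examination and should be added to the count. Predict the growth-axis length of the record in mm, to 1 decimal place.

True annual ring count = 867 + 16 = 883.
Predicted length = 0.29 mm/year × 883 years = 256.1 mm.

256.1 mm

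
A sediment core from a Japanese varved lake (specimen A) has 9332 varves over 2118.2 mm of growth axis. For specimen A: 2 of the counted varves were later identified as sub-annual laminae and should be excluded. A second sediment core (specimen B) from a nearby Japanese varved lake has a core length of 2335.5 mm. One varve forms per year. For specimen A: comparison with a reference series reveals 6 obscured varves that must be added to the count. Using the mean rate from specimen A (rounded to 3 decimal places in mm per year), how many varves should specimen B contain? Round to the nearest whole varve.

Specimen A: after corrections the count is 9332 − 2 + 6 = 9336 varves.
A: Extension rate ≈ 2118.2 / 9336 = 0.227 mm/year.
Specimen B: 2335.5 mm / 0.227 mm per year = 10288.55 years ≈ 10289 varves.

10289 varves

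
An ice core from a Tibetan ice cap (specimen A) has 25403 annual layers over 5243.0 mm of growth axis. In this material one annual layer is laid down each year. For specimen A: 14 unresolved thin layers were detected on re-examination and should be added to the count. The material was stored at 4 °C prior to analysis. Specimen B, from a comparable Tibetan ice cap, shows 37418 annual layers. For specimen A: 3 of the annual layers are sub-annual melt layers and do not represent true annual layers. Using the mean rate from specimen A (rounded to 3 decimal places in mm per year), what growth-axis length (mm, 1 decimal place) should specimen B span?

Specimen A: after corrections the count is 25403 − 3 + 14 = 25414 annual layers.
A: Extension rate ≈ 5243.0 / 25414 = 0.206 mm/yr.
For B, 0.206 mm/year × 37418 years = 7708.1 mm.

7708.1 mm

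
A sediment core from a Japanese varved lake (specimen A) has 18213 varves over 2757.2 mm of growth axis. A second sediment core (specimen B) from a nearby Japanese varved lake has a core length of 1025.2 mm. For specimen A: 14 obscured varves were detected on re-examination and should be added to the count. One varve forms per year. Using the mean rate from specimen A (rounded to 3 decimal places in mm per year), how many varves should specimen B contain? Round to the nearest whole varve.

Specimen A: adjusted count: 18213 + 14 = 18227 varves.
A: 2757.2 mm over 18227 years gives 2757.2 / 18227 ≈ 0.151 mm/yr.
B spans 1025.2 / 0.151 = 6789.40 years ≈ 6789 varves.

6789 varves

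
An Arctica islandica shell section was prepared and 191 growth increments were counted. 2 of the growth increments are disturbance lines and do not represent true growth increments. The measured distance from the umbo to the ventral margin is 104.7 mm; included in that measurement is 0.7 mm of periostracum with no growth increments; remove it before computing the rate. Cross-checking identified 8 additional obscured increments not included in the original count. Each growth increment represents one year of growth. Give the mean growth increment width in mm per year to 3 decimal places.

Adjusted count: 191 − 2 + 8 = 197 growth increments.
Net length = 104.7 − 0.7 = 104.0 mm.
104.0 mm over 197 years gives 104.0 / 197 ≈ 0.528 mm per year.

0.528 mm per year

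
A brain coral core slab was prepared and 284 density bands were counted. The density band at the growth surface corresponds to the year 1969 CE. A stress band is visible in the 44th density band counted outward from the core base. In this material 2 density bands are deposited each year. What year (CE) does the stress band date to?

The stress band sits at density band 44 from the core base, so 284 − 44 = 240 density bands formed after it.
240 density bands at 2 per year is 240 / 2 = 120 years.
1969 − 120 = 1849 CE.

1849 CE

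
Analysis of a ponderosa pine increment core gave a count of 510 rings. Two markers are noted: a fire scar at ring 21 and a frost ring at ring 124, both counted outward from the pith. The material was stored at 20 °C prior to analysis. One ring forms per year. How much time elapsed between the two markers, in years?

103 years

Separation: 124 − 21 = 103 rings.
That is 103 years at one ring per year.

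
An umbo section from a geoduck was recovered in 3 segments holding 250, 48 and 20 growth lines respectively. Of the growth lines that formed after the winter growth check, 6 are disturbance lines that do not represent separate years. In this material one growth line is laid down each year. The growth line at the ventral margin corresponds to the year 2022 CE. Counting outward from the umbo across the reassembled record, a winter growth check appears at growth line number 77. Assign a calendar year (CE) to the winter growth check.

1787 CE

Total growth lines = 250 + 48 + 20 = 318.
318 − 77 = 241 growth lines lie beyond the winter growth check toward the ventral margin.
Removing the 6 false growth lines leaves 241 − 6 = 235 true growth lines beyond the winter growth check.
Counting back 235 years from 2022 CE places the winter growth check in 2022 − 235 = 1787 CE.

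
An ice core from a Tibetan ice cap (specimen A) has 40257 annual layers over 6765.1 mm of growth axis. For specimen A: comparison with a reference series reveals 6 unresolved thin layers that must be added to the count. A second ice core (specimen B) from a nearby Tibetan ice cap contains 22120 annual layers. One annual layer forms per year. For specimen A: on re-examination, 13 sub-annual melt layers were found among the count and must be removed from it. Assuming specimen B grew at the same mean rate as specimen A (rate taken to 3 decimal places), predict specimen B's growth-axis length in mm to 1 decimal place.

Specimen A: after corrections the count is 40257 − 13 + 6 = 40250 annual layers.
A: Extension rate ≈ 6765.1 / 40250 = 0.168 mm per year.
Length of B = 0.168 × 22120 = 3716.2 mm.

3716.2 mm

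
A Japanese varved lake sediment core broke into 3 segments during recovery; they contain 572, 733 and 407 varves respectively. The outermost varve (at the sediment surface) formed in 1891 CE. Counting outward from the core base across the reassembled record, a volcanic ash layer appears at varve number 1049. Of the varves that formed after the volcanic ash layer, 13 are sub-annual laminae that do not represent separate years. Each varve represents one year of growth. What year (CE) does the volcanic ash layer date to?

Total varves = 572 + 733 + 407 = 1712.
Between varve 1049 and the sediment surface there are 1712 − 1049 = 663 varves.
Excluding 13 false varves: 663 − 13 = 650.
The varve at the sediment surface is 1891 CE, so the volcanic ash layer dates to 1891 − 650 = 1241 CE.

1241 CE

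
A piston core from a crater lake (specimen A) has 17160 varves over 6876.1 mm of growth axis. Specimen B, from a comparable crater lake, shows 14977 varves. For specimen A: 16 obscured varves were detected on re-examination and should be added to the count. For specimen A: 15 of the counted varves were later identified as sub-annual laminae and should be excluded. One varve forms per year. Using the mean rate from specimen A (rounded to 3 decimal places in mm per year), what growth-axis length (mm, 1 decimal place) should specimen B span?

Specimen A: correcting the raw count gives 17160 − 15 + 16 = 17161 true varves.
A: 6876.1 mm over 17161 years gives 6876.1 / 17161 ≈ 0.401 mm/yr.
Length of B = 0.401 × 14977 = 6005.8 mm.

6005.8 mm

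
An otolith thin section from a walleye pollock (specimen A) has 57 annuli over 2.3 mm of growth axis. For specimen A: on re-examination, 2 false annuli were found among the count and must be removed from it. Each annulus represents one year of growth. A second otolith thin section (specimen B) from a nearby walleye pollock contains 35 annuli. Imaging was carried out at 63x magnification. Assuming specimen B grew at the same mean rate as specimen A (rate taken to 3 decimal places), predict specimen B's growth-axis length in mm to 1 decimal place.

1.5 mm

Specimen A: adjusted count: 57 − 2 = 55 annuli.
A: Extension rate ≈ 2.3 / 55 = 0.042 mm per year.
B's length ≈ 0.042 × 35 = 1.5 mm.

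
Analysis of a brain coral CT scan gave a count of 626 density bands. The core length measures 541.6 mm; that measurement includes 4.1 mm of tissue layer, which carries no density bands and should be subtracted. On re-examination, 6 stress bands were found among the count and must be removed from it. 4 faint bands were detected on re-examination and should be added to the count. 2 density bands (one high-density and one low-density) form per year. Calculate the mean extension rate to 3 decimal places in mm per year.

1.723 mm per year

Correcting the raw count gives 626 − 6 + 4 = 624 true density bands.
With 2 density bands per year, 624 / 2 = 312 years.
The growth record spans 541.6 − 4.1 = 537.5 mm.
537.5 mm over 312 years gives 537.5 / 312 ≈ 1.723 mm per year.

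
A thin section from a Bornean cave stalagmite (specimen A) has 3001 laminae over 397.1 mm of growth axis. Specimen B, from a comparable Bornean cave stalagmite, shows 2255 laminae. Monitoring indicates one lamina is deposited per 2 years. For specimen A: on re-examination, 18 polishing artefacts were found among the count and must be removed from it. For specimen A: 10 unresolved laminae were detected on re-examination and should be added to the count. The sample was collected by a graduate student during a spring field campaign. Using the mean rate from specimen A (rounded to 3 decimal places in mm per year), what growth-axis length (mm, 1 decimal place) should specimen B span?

297.7 mm

Specimen A: after corrections the count is 3001 − 18 + 10 = 2993 laminae.
Specimen A: at 2 years per lamina, 2993 × 2 = 5986 years.
A: Extension rate ≈ 397.1 / 5986 = 0.066 mm/year.
Specimen B: at 2 years per lamina, 2255 × 2 = 4510 years. Length of B = 0.066 × 4510 = 297.7 mm.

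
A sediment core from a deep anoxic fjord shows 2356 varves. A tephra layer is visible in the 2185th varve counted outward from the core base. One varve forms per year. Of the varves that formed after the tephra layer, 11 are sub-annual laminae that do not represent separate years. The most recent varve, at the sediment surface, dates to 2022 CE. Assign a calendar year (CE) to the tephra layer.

The tephra layer sits at varve 2185 from the core base, so 2356 − 2185 = 171 varves formed after it.
Removing the 11 false varves leaves 171 − 11 = 160 true varves beyond the tephra layer.
2022 − 160 = 1862 CE.

1862 CE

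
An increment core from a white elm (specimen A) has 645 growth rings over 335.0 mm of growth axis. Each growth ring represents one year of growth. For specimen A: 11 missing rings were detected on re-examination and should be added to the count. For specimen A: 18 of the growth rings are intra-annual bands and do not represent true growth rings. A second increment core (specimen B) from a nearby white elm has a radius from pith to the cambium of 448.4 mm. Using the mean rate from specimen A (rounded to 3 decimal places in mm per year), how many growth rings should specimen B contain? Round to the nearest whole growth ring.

854 growth rings

Specimen A: correcting the raw count gives 645 − 18 + 11 = 638 true growth rings.
A: Extension rate ≈ 335.0 / 638 = 0.525 mm/year.
Specimen B: 448.4 mm / 0.525 mm per year = 854.10 years ≈ 854 growth rings.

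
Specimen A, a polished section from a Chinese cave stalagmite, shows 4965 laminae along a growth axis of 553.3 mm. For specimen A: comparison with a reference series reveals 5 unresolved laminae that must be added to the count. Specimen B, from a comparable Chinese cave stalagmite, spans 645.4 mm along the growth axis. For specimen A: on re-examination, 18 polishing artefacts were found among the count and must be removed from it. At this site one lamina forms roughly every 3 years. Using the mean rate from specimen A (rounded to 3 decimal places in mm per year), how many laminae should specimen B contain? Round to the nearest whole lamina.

Specimen A: after corrections the count is 4965 − 18 + 5 = 4952 laminae.
Specimen A: multiplying by 3 years per lamina: 4952 × 3 = 14856 years.
A: Extension rate ≈ 553.3 / 14856 = 0.037 mm/yr.
For B, 645.4 / 0.037 = 17443.24 years; at 3 years per lamina that is 17443.24 / 3 ≈ 5814 laminae.

5814 laminae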